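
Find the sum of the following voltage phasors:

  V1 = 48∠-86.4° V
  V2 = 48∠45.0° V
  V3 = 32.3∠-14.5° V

Step 1 — Convert each phasor to rectangular form:
  V1 = 48·(cos(-86.4°) + j·sin(-86.4°)) = 3.014 - j47.91 V
  V2 = 48·(cos(45.0°) + j·sin(45.0°)) = 33.94 + j33.94 V
  V3 = 32.3·(cos(-14.5°) + j·sin(-14.5°)) = 31.27 - j8.087 V
Step 2 — Sum components: V_total = 68.23 - j22.05 V.
Step 3 — Convert to polar: |V_total| = 71.7 V, ∠V_total = -17.9°.

V_total = 71.7∠-17.9° V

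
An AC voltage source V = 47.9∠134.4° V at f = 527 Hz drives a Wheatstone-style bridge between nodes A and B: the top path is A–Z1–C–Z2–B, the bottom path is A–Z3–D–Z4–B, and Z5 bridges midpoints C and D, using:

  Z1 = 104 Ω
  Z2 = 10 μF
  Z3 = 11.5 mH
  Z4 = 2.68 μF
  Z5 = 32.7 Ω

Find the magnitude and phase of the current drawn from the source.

Step 1 — Angular frequency: ω = 2π·f = 2π·527 = 3311 rad/s.
Step 2 — Component impedances:
  Z1: Z = R = 104 Ω
  Z2: Z = 1/(jωC) = -j/(ω·C) = 0 - j30.2 Ω
  Z3: Z = jωL = j·3311·0.0115 = 0 + j38.08 Ω
  Z4: Z = 1/(jωC) = -j/(ω·C) = 0 - j112.7 Ω
  Z5: Z = R = 32.7 Ω
Step 3 — Bridge requires nodal analysis (the Z5 bridge couples midpoints C and D, so the two paths cannot be reduced to a simple series/parallel combination). Setting node B to ground and injecting 1 A at node A, the 3-node admittance system at A, C, D solves to V_A = Z_AB = 19.95 - j2.086 Ω = 20.06∠-6.0° Ω.
Step 4 — Source phasor: V = 47.9∠134.4° V = -33.51 + j34.22 V.
Step 5 — Ohm's law: I = V / Z_total = (-33.51 + j34.22) / (19.95 - j2.086) = -1.839 + j1.523 A.
Step 6 — Convert to polar: |I| = 2.388 A, ∠I = 140.4°.

I = 2.388∠140.4° A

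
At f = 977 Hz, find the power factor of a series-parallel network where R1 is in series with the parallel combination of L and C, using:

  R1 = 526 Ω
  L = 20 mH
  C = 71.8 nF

Step 1 — Angular frequency: ω = 2π·f = 2π·977 = 6139 rad/s.
Step 2 — Component impedances:
  R1: Z = R = 526 Ω
  L: Z = jωL = j·6139·0.02 = 0 + j122.8 Ω
  C: Z = 1/(jωC) = -j/(ω·C) = 0 - j2269 Ω
Step 3 — Parallel branch: L || C = 1/(1/L + 1/C) = 0 + j129.8 Ω.
Step 4 — Series with R1: Z_total = R1 + (L || C) = 526 + j129.8 Ω = 541.8∠13.9° Ω.
Step 5 — Power factor: PF = cos(φ) = Re(Z)/|Z| = 526/541.78 = 0.9709.
Step 6 — Type: Im(Z) = 129.8 ⇒ lagging (phase φ = 13.9°).

PF = 0.9709 (lagging, φ = 13.9°)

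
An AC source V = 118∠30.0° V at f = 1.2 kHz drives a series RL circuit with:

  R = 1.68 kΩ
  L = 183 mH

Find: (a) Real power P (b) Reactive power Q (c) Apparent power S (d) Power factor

Step 1 — Angular frequency: ω = 2π·f = 2π·1200 = 7540 rad/s.
Step 2 — Component impedances:
  R: Z = R = 1680 Ω
  L: Z = jωL = j·7540·0.183 = 0 + j1380 Ω
Step 3 — Series combination: Z_total = R + L = 1680 + j1380 Ω = 2174∠39.4° Ω.
Step 4 — Source phasor: V = 118∠30.0° V = 102.2 + j59 V.
Step 5 — Current: I = V / Z = 0.05355 - j0.008862 A = 0.05428∠-9.4° A.
Step 6 — Complex power: S = V·I* = 4.949 + j4.065 VA.
Step 7 — Real power: P = Re(S) = 4.949 W.
Step 8 — Reactive power: Q = Im(S) = 4.065 VAR.
Step 9 — Apparent power: |S| = 6.405 VA.
Step 10 — Power factor: PF = P/|S| = 0.7728 (lagging).

(a) P = 4.949 W  (b) Q = 4.065 VAR  (c) S = 6.405 VA  (d) PF = 0.7728 (lagging)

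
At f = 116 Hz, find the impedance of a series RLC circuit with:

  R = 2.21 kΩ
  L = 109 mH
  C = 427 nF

Step 1 — Angular frequency: ω = 2π·f = 2π·116 = 728.8 rad/s.
Step 2 — Component impedances:
  R: Z = R = 2210 Ω
  L: Z = jωL = j·728.8·0.109 = 0 + j79.44 Ω
  C: Z = 1/(jωC) = -j/(ω·C) = 0 - j3213 Ω
Step 3 — Series combination: Z_total = R + L + C = 2210 - j3134 Ω = 3835∠-54.8° Ω.

Z = 2210 - j3134 Ω = 3835∠-54.8° Ω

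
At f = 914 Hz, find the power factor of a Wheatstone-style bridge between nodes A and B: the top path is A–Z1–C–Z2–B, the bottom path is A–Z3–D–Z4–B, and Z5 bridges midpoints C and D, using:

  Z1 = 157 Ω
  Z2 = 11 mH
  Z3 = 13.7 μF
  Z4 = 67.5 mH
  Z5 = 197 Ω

Step 1 — Angular frequency: ω = 2π·f = 2π·914 = 5743 rad/s.
Step 2 — Component impedances:
  Z1: Z = R = 157 Ω
  Z2: Z = jωL = j·5743·0.011 = 0 + j63.17 Ω
  Z3: Z = 1/(jωC) = -j/(ω·C) = 0 - j12.71 Ω
  Z4: Z = jωL = j·5743·0.0675 = 0 + j387.6 Ω
  Z5: Z = R = 197 Ω
Step 3 — Bridge requires nodal analysis (the Z5 bridge couples midpoints C and D, so the two paths cannot be reduced to a simple series/parallel combination). Setting node B to ground and injecting 1 A at node A, the 3-node admittance system at A, C, D solves to V_A = Z_AB = 61.17 + j62.73 Ω = 87.61∠45.7° Ω.
Step 4 — Power factor: PF = cos(φ) = Re(Z)/|Z| = 61.165/87.611 = 0.6981.
Step 5 — Type: Im(Z) = 62.73 ⇒ lagging (phase φ = 45.7°).

PF = 0.6981 (lagging, φ = 45.7°)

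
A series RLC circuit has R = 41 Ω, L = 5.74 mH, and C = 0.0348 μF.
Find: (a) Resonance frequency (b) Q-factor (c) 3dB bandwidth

Step 1 — Resonance: ω₀ = 1/√(LC) = 1/√(0.00574·3.48e-08) = 7.075e+04 rad/s.
Step 2 — f₀ = ω₀/(2π) = 1.126e+04 Hz.
Step 3 — Series Q: Q = ω₀L/R = 7.075e+04·0.00574/41 = 9.906.
Step 4 — Bandwidth: Δω = ω₀/Q = 7143 rad/s; BW = Δω/(2π) = 1137 Hz.

(a) f₀ = 1.126e+04 Hz  (b) Q = 9.906  (c) BW = 1137 Hz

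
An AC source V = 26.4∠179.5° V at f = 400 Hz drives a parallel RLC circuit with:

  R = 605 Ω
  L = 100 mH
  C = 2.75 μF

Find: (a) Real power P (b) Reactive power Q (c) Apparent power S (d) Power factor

Step 1 — Angular frequency: ω = 2π·f = 2π·400 = 2513 rad/s.
Step 2 — Component impedances:
  R: Z = R = 605 Ω
  L: Z = jωL = j·2513·0.1 = 0 + j251.3 Ω
  C: Z = 1/(jωC) = -j/(ω·C) = 0 - j144.7 Ω
Step 3 — Parallel combination: 1/Z_total = 1/R + 1/L + 1/C; Z_total = 145.9 - j258.8 Ω = 297.1∠-60.6° Ω.
Step 4 — Source phasor: V = 26.4∠179.5° V = -26.4 + j0.2304 V.
Step 5 — Current: I = V / Z = -0.04431 - j0.07704 A = 0.08887∠-119.9° A.
Step 6 — Complex power: S = V·I* = 1.152 - j2.044 VA.
Step 7 — Real power: P = Re(S) = 1.152 W.
Step 8 — Reactive power: Q = Im(S) = -2.044 VAR.
Step 9 — Apparent power: |S| = 2.346 VA.
Step 10 — Power factor: PF = P/|S| = 0.491 (leading).

(a) P = 1.152 W  (b) Q = -2.044 VAR  (c) S = 2.346 VA  (d) PF = 0.491 (leading)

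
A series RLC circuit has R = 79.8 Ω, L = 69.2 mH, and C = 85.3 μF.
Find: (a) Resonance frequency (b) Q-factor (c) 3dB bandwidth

Step 1 — Resonance: ω₀ = 1/√(LC) = 1/√(0.0692·8.53e-05) = 411.6 rad/s.
Step 2 — f₀ = ω₀/(2π) = 65.51 Hz.
Step 3 — Series Q: Q = ω₀L/R = 411.6·0.0692/79.8 = 0.3569.
Step 4 — Bandwidth: Δω = ω₀/Q = 1153 rad/s; BW = Δω/(2π) = 183.5 Hz.

(a) f₀ = 65.51 Hz  (b) Q = 0.3569  (c) BW = 183.5 Hz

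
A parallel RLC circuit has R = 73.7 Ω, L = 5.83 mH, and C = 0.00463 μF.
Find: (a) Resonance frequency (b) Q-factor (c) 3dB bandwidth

Step 1 — Resonance: ω₀ = 1/√(LC) = 1/√(0.00583·4.63e-09) = 1.925e+05 rad/s.
Step 2 — f₀ = ω₀/(2π) = 3.063e+04 Hz.
Step 3 — Parallel Q: Q = R/(ω₀L) = 73.7/(1.925e+05·0.00583) = 0.06568.
Step 4 — Bandwidth: Δω = ω₀/Q = 2.931e+06 rad/s; BW = Δω/(2π) = 4.664e+05 Hz.

(a) f₀ = 3.063e+04 Hz  (b) Q = 0.06568  (c) BW = 4.664e+05 Hz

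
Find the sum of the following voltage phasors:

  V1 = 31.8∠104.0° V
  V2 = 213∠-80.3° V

Step 1 — Convert each phasor to rectangular form:
  V1 = 31.8·(cos(104.0°) + j·sin(104.0°)) = -7.693 + j30.86 V
  V2 = 213·(cos(-80.3°) + j·sin(-80.3°)) = 35.89 - j210 V
Step 2 — Sum components: V_total = 28.2 - j179.1 V.
Step 3 — Convert to polar: |V_total| = 181.3 V, ∠V_total = -81.1°.

V_total = 181.3∠-81.1° V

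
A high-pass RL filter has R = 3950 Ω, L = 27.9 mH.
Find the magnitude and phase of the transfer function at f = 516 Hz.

Step 1 — Angular frequency: ω = 2π·516 = 3242 rad/s.
Step 2 — Transfer function: H(jω) = jωL/(R + jωL).
Step 3 — Numerator jωL = j·90.46; denominator R + jωL = 3950 + j90.46.
Step 4 — H = 0.0005241 + j0.02289.
Step 5 — Magnitude: |H| = 0.02289 (-32.8 dB); phase: φ = 88.7°.

|H| = 0.02289 (-32.8 dB), φ = 88.7°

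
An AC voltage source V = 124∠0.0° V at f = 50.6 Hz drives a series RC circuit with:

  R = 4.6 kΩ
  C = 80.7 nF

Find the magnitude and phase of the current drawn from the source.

Step 1 — Angular frequency: ω = 2π·f = 2π·50.6 = 317.9 rad/s.
Step 2 — Component impedances:
  R: Z = R = 4600 Ω
  C: Z = 1/(jωC) = -j/(ω·C) = 0 - j3.898e+04 Ω
Step 3 — Series combination: Z_total = R + C = 4600 - j3.898e+04 Ω = 3.925e+04∠-83.3° Ω.
Step 4 — Source phasor: V = 124∠0.0° V = 124 V.
Step 5 — Ohm's law: I = V / Z_total = (124) / (4600 - j3.898e+04) = 0.0003703 + j0.003138 A.
Step 6 — Convert to polar: |I| = 0.00316 A, ∠I = 83.3°.

I = 0.00316∠83.3° A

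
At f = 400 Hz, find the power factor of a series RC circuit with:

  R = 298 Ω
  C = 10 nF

Step 1 — Angular frequency: ω = 2π·f = 2π·400 = 2513 rad/s.
Step 2 — Component impedances:
  R: Z = R = 298 Ω
  C: Z = 1/(jωC) = -j/(ω·C) = 0 - j3.979e+04 Ω
Step 3 — Series combination: Z_total = R + C = 298 - j3.979e+04 Ω = 3.979e+04∠-89.6° Ω.
Step 4 — Power factor: PF = cos(φ) = Re(Z)/|Z| = 298/3.979e+04 = 0.007489.
Step 5 — Type: Im(Z) = -3.979e+04 ⇒ leading (phase φ = -89.6°).

PF = 0.007489 (leading, φ = -89.6°)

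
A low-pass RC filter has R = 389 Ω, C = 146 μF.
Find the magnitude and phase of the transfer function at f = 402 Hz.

Step 1 — Angular frequency: ω = 2π·402 = 2526 rad/s.
Step 2 — Transfer function: H(jω) = 1/(1 + jωRC).
Step 3 — Denominator: 1 + jωRC = 1 + j·2526·389·0.000146 = 1 + j143.5.
Step 4 — H = 4.859e-05 - j0.006971.
Step 5 — Magnitude: |H| = 0.006971 (-43.1 dB); phase: φ = -89.6°.

|H| = 0.006971 (-43.1 dB), φ = -89.6°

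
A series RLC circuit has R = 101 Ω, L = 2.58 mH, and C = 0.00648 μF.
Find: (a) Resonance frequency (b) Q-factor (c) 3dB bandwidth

Step 1 — Resonance: ω₀ = 1/√(LC) = 1/√(0.00258·6.48e-09) = 2.446e+05 rad/s.
Step 2 — f₀ = ω₀/(2π) = 3.892e+04 Hz.
Step 3 — Series Q: Q = ω₀L/R = 2.446e+05·0.00258/101 = 6.247.
Step 4 — Bandwidth: Δω = ω₀/Q = 3.915e+04 rad/s; BW = Δω/(2π) = 6230 Hz.

(a) f₀ = 3.892e+04 Hz  (b) Q = 6.247  (c) BW = 6230 Hz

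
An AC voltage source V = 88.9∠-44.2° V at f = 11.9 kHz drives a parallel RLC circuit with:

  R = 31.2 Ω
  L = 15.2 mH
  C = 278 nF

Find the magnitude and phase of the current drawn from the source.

Step 1 — Angular frequency: ω = 2π·f = 2π·1.19e+04 = 7.477e+04 rad/s.
Step 2 — Component impedances:
  R: Z = R = 31.2 Ω
  L: Z = jωL = j·7.477e+04·0.0152 = 0 + j1137 Ω
  C: Z = 1/(jωC) = -j/(ω·C) = 0 - j48.11 Ω
Step 3 — Parallel combination: 1/Z_total = 1/R + 1/L + 1/C; Z_total = 22.52 - j13.98 Ω = 26.5∠-31.8° Ω.
Step 4 — Source phasor: V = 88.9∠-44.2° V = 63.73 - j61.98 V.
Step 5 — Ohm's law: I = V / Z_total = (63.73 - j61.98) / (22.52 - j13.98) = 3.276 - j0.7178 A.
Step 6 — Convert to polar: |I| = 3.354 A, ∠I = -12.4°.

I = 3.354∠-12.4° A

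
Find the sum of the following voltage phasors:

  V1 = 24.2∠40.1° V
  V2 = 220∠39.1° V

Step 1 — Convert each phasor to rectangular form:
  V1 = 24.2·(cos(40.1°) + j·sin(40.1°)) = 18.51 + j15.59 V
  V2 = 220·(cos(39.1°) + j·sin(39.1°)) = 170.7 + j138.7 V
Step 2 — Sum components: V_total = 189.2 + j154.3 V.
Step 3 — Convert to polar: |V_total| = 244.2 V, ∠V_total = 39.2°.

V_total = 244.2∠39.2° V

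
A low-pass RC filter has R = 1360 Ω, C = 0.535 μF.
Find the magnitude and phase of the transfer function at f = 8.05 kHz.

Step 1 — Angular frequency: ω = 2π·8050 = 5.058e+04 rad/s.
Step 2 — Transfer function: H(jω) = 1/(1 + jωRC).
Step 3 — Denominator: 1 + jωRC = 1 + j·5.058e+04·1360·5.35e-07 = 1 + j36.8.
Step 4 — H = 0.0007378 - j0.02715.
Step 5 — Magnitude: |H| = 0.02716 (-31.3 dB); phase: φ = -88.4°.

|H| = 0.02716 (-31.3 dB), φ = -88.4°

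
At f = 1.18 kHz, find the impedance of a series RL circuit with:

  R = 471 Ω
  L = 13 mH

Step 1 — Angular frequency: ω = 2π·f = 2π·1180 = 7414 rad/s.
Step 2 — Component impedances:
  R: Z = R = 471 Ω
  L: Z = jωL = j·7414·0.013 = 0 + j96.38 Ω
Step 3 — Series combination: Z_total = R + L = 471 + j96.38 Ω = 480.8∠11.6° Ω.

Z = 471 + j96.38 Ω = 480.8∠11.6° Ω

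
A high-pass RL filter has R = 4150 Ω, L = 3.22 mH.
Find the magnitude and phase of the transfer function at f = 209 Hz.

Step 1 — Angular frequency: ω = 2π·209 = 1313 rad/s.
Step 2 — Transfer function: H(jω) = jωL/(R + jωL).
Step 3 — Numerator jωL = j·4.228; denominator R + jωL = 4150 + j4.228.
Step 4 — H = 1.038e-06 + j0.001019.
Step 5 — Magnitude: |H| = 0.001019 (-59.8 dB); phase: φ = 89.9°.

|H| = 0.001019 (-59.8 dB), φ = 89.9°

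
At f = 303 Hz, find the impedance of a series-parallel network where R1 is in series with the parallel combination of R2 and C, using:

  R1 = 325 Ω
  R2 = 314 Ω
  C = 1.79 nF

Step 1 — Angular frequency: ω = 2π·f = 2π·303 = 1904 rad/s.
Step 2 — Component impedances:
  R1: Z = R = 325 Ω
  R2: Z = R = 314 Ω
  C: Z = 1/(jωC) = -j/(ω·C) = 0 - j2.934e+05 Ω
Step 3 — Parallel branch: R2 || C = 1/(1/R2 + 1/C) = 314 - j0.336 Ω.
Step 4 — Series with R1: Z_total = R1 + (R2 || C) = 639 - j0.336 Ω = 639∠-0.0° Ω.

Z = 639 - j0.336 Ω = 639∠-0.0° Ω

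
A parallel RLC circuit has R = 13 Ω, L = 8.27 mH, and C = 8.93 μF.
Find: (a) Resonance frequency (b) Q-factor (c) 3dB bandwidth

Step 1 — Resonance: ω₀ = 1/√(LC) = 1/√(0.00827·8.93e-06) = 3680 rad/s.
Step 2 — f₀ = ω₀/(2π) = 585.7 Hz.
Step 3 — Parallel Q: Q = R/(ω₀L) = 13/(3680·0.00827) = 0.4272.
Step 4 — Bandwidth: Δω = ω₀/Q = 8614 rad/s; BW = Δω/(2π) = 1371 Hz.

(a) f₀ = 585.7 Hz  (b) Q = 0.4272  (c) BW = 1371 Hz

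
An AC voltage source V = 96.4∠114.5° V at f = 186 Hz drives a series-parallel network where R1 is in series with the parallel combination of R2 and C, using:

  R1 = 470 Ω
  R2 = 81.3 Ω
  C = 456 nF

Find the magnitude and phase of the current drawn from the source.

Step 1 — Angular frequency: ω = 2π·f = 2π·186 = 1169 rad/s.
Step 2 — Component impedances:
  R1: Z = R = 470 Ω
  R2: Z = R = 81.3 Ω
  C: Z = 1/(jωC) = -j/(ω·C) = 0 - j1876 Ω
Step 3 — Parallel branch: R2 || C = 1/(1/R2 + 1/C) = 81.15 - j3.516 Ω.
Step 4 — Series with R1: Z_total = R1 + (R2 || C) = 551.1 - j3.516 Ω = 551.2∠-0.4° Ω.
Step 5 — Source phasor: V = 96.4∠114.5° V = -39.98 + j87.72 V.
Step 6 — Ohm's law: I = V / Z_total = (-39.98 + j87.72) / (551.1 - j3.516) = -0.07355 + j0.1587 A.
Step 7 — Convert to polar: |I| = 0.1749 A, ∠I = 114.9°.

I = 0.1749∠114.9° A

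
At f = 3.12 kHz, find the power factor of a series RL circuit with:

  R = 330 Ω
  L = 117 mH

Step 1 — Angular frequency: ω = 2π·f = 2π·3120 = 1.96e+04 rad/s.
Step 2 — Component impedances:
  R: Z = R = 330 Ω
  L: Z = jωL = j·1.96e+04·0.117 = 0 + j2294 Ω
Step 3 — Series combination: Z_total = R + L = 330 + j2294 Ω = 2317∠81.8° Ω.
Step 4 — Power factor: PF = cos(φ) = Re(Z)/|Z| = 330/2317 = 0.1424.
Step 5 — Type: Im(Z) = 2294 ⇒ lagging (phase φ = 81.8°).

PF = 0.1424 (lagging, φ = 81.8°)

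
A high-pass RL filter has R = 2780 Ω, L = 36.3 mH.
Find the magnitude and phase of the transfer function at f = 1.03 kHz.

Step 1 — Angular frequency: ω = 2π·1030 = 6472 rad/s.
Step 2 — Transfer function: H(jω) = jωL/(R + jωL).
Step 3 — Numerator jωL = j·234.9; denominator R + jωL = 2780 + j234.9.
Step 4 — H = 0.00709 + j0.08391.
Step 5 — Magnitude: |H| = 0.0842 (-21.5 dB); phase: φ = 85.2°.

|H| = 0.0842 (-21.5 dB), φ = 85.2°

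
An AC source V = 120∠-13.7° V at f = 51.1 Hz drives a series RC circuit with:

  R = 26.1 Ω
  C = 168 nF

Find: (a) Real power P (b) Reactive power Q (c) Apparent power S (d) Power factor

Step 1 — Angular frequency: ω = 2π·f = 2π·51.1 = 321.1 rad/s.
Step 2 — Component impedances:
  R: Z = R = 26.1 Ω
  C: Z = 1/(jωC) = -j/(ω·C) = 0 - j1.854e+04 Ω
Step 3 — Series combination: Z_total = R + C = 26.1 - j1.854e+04 Ω = 1.854e+04∠-89.9° Ω.
Step 4 — Source phasor: V = 120∠-13.7° V = 116.6 - j28.42 V.
Step 5 — Current: I = V / Z = 0.001542 + j0.006286 A = 0.006473∠76.2° A.
Step 6 — Complex power: S = V·I* = 0.001094 - j0.7767 VA.
Step 7 — Real power: P = Re(S) = 0.001094 W.
Step 8 — Reactive power: Q = Im(S) = -0.7767 VAR.
Step 9 — Apparent power: |S| = 0.7767 VA.
Step 10 — Power factor: PF = P/|S| = 0.001408 (leading).

(a) P = 0.001094 W  (b) Q = -0.7767 VAR  (c) S = 0.7767 VA  (d) PF = 0.001408 (leading)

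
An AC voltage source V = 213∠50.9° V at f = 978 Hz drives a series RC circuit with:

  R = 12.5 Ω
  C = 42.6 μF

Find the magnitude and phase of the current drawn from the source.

Step 1 — Angular frequency: ω = 2π·f = 2π·978 = 6145 rad/s.
Step 2 — Component impedances:
  R: Z = R = 12.5 Ω
  C: Z = 1/(jωC) = -j/(ω·C) = 0 - j3.82 Ω
Step 3 — Series combination: Z_total = R + C = 12.5 - j3.82 Ω = 13.07∠-17.0° Ω.
Step 4 — Source phasor: V = 213∠50.9° V = 134.3 + j165.3 V.
Step 5 — Ohm's law: I = V / Z_total = (134.3 + j165.3) / (12.5 - j3.82) = 6.133 + j15.1 A.
Step 6 — Convert to polar: |I| = 16.3 A, ∠I = 67.9°.

I = 16.3∠67.9° A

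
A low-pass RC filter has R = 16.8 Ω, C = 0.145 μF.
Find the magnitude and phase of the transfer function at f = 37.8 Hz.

Step 1 — Angular frequency: ω = 2π·37.8 = 237.5 rad/s.
Step 2 — Transfer function: H(jω) = 1/(1 + jωRC).
Step 3 — Denominator: 1 + jωRC = 1 + j·237.5·16.8·1.45e-07 = 1 + j0.0005786.
Step 4 — H = 1 - j0.0005786.
Step 5 — Magnitude: |H| = 1 (-0.0 dB); phase: φ = -0.0°.

|H| = 1 (-0.0 dB), φ = -0.0°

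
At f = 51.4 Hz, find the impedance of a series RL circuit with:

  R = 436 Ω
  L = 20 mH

Step 1 — Angular frequency: ω = 2π·f = 2π·51.4 = 323 rad/s.
Step 2 — Component impedances:
  R: Z = R = 436 Ω
  L: Z = jωL = j·323·0.02 = 0 + j6.459 Ω
Step 3 — Series combination: Z_total = R + L = 436 + j6.459 Ω = 436∠0.8° Ω.

Z = 436 + j6.459 Ω = 436∠0.8° Ω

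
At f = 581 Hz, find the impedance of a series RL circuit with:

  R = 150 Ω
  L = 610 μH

Step 1 — Angular frequency: ω = 2π·f = 2π·581 = 3651 rad/s.
Step 2 — Component impedances:
  R: Z = R = 150 Ω
  L: Z = jωL = j·3651·0.00061 = 0 + j2.227 Ω
Step 3 — Series combination: Z_total = R + L = 150 + j2.227 Ω = 150∠0.9° Ω.

Z = 150 + j2.227 Ω = 150∠0.9° Ω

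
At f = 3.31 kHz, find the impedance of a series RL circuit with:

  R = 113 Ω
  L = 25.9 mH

Step 1 — Angular frequency: ω = 2π·f = 2π·3310 = 2.08e+04 rad/s.
Step 2 — Component impedances:
  R: Z = R = 113 Ω
  L: Z = jωL = j·2.08e+04·0.0259 = 0 + j538.7 Ω
Step 3 — Series combination: Z_total = R + L = 113 + j538.7 Ω = 550.4∠78.2° Ω.

Z = 113 + j538.7 Ω = 550.4∠78.2° Ω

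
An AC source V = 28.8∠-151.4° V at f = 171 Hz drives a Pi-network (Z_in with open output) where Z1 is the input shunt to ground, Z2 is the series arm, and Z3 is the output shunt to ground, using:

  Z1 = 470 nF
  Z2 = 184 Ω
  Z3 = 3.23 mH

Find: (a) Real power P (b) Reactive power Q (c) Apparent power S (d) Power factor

Step 1 — Angular frequency: ω = 2π·f = 2π·171 = 1074 rad/s.
Step 2 — Component impedances:
  Z1: Z = 1/(jωC) = -j/(ω·C) = 0 - j1980 Ω
  Z2: Z = R = 184 Ω
  Z3: Z = jωL = j·1074·0.00323 = 0 + j3.47 Ω
Step 3 — With open output, the series arm Z2 and the output shunt Z3 appear in series to ground: Z2 + Z3 = 184 + j3.47 Ω.
Step 4 — Parallel with input shunt Z1: Z_in = Z1 || (Z2 + Z3) = 183.1 - j13.56 Ω = 183.6∠-4.2° Ω.
Step 5 — Source phasor: V = 28.8∠-151.4° V = -25.29 - j13.79 V.
Step 6 — Current: I = V / Z = -0.1318 - j0.08508 A = 0.1569∠-147.2° A.
Step 7 — Complex power: S = V·I* = 4.506 - j0.3339 VA.
Step 8 — Real power: P = Re(S) = 4.506 W.
Step 9 — Reactive power: Q = Im(S) = -0.3339 VAR.
Step 10 — Apparent power: |S| = 4.519 VA.
Step 11 — Power factor: PF = P/|S| = 0.9973 (leading).

(a) P = 4.506 W  (b) Q = -0.3339 VAR  (c) S = 4.519 VA  (d) PF = 0.9973 (leading)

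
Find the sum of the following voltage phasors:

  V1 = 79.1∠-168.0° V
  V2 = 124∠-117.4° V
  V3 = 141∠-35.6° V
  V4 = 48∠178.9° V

Step 1 — Convert each phasor to rectangular form:
  V1 = 79.1·(cos(-168.0°) + j·sin(-168.0°)) = -77.37 - j16.45 V
  V2 = 124·(cos(-117.4°) + j·sin(-117.4°)) = -57.06 - j110.1 V
  V3 = 141·(cos(-35.6°) + j·sin(-35.6°)) = 114.6 - j82.08 V
  V4 = 48·(cos(178.9°) + j·sin(178.9°)) = -47.99 + j0.9215 V
Step 2 — Sum components: V_total = -67.78 - j207.7 V.
Step 3 — Convert to polar: |V_total| = 218.5 V, ∠V_total = -108.1°.

V_total = 218.5∠-108.1° V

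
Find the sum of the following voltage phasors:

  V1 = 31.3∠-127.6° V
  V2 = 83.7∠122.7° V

Step 1 — Convert each phasor to rectangular form:
  V1 = 31.3·(cos(-127.6°) + j·sin(-127.6°)) = -19.1 - j24.8 V
  V2 = 83.7·(cos(122.7°) + j·sin(122.7°)) = -45.22 + j70.43 V
Step 2 — Sum components: V_total = -64.32 + j45.64 V.
Step 3 — Convert to polar: |V_total| = 78.86 V, ∠V_total = 144.6°.

V_total = 78.86∠144.6° V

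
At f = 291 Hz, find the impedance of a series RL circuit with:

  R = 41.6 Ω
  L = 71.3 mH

Step 1 — Angular frequency: ω = 2π·f = 2π·291 = 1828 rad/s.
Step 2 — Component impedances:
  R: Z = R = 41.6 Ω
  L: Z = jωL = j·1828·0.0713 = 0 + j130.4 Ω
Step 3 — Series combination: Z_total = R + L = 41.6 + j130.4 Ω = 136.8∠72.3° Ω.

Z = 41.6 + j130.4 Ω = 136.8∠72.3° Ω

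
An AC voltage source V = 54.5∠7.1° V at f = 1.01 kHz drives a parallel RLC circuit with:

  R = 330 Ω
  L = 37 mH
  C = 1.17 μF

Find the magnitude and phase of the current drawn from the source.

Step 1 — Angular frequency: ω = 2π·f = 2π·1010 = 6346 rad/s.
Step 2 — Component impedances:
  R: Z = R = 330 Ω
  L: Z = jωL = j·6346·0.037 = 0 + j234.8 Ω
  C: Z = 1/(jωC) = -j/(ω·C) = 0 - j134.7 Ω
Step 3 — Parallel combination: 1/Z_total = 1/R + 1/L + 1/C; Z_total = 157.8 - j164.8 Ω = 228.2∠-46.3° Ω.
Step 4 — Source phasor: V = 54.5∠7.1° V = 54.08 + j6.736 V.
Step 5 — Ohm's law: I = V / Z_total = (54.08 + j6.736) / (157.8 - j164.8) = 0.1426 + j0.1916 A.
Step 6 — Convert to polar: |I| = 0.2388 A, ∠I = 53.4°.

I = 0.2388∠53.4° A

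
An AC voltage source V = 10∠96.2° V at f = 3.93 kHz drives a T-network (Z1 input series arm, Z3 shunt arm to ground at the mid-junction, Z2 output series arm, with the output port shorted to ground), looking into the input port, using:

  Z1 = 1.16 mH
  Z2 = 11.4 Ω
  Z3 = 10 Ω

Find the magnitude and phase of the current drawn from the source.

Step 1 — Angular frequency: ω = 2π·f = 2π·3930 = 2.469e+04 rad/s.
Step 2 — Component impedances:
  Z1: Z = jωL = j·2.469e+04·0.00116 = 0 + j28.64 Ω
  Z2: Z = R = 11.4 Ω
  Z3: Z = R = 10 Ω
Step 3 — With the output port shorted to ground, the output series arm Z2 runs from the junction to ground; the shunt arm Z3 also runs from the junction to ground. They appear in parallel: Z3 || Z2 = 5.327 Ω.
Step 4 — Series with input arm Z1: Z_in = Z1 + (Z3 || Z2) = 5.327 + j28.64 Ω = 29.13∠79.5° Ω.
Step 5 — Source phasor: V = 10∠96.2° V = -1.08 + j9.942 V.
Step 6 — Ohm's law: I = V / Z_total = (-1.08 + j9.942) / (5.327 + j28.64) = 0.3287 + j0.09883 A.
Step 7 — Convert to polar: |I| = 0.3432 A, ∠I = 16.7°.

I = 0.3432∠16.7° A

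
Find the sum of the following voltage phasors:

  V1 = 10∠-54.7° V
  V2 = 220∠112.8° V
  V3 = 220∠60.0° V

Step 1 — Convert each phasor to rectangular form:
  V1 = 10·(cos(-54.7°) + j·sin(-54.7°)) = 5.779 - j8.161 V
  V2 = 220·(cos(112.8°) + j·sin(112.8°)) = -85.25 + j202.8 V
  V3 = 220·(cos(60.0°) + j·sin(60.0°)) = 110 + j190.5 V
Step 2 — Sum components: V_total = 30.53 + j385.2 V.
Step 3 — Convert to polar: |V_total| = 386.4 V, ∠V_total = 85.5°.

V_total = 386.4∠85.5° V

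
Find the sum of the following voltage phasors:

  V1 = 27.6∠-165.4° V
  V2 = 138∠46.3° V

Step 1 — Convert each phasor to rectangular form:
  V1 = 27.6·(cos(-165.4°) + j·sin(-165.4°)) = -26.71 - j6.957 V
  V2 = 138·(cos(46.3°) + j·sin(46.3°)) = 95.34 + j99.77 V
Step 2 — Sum components: V_total = 68.63 + j92.81 V.
Step 3 — Convert to polar: |V_total| = 115.4 V, ∠V_total = 53.5°.

V_total = 115.4∠53.5° V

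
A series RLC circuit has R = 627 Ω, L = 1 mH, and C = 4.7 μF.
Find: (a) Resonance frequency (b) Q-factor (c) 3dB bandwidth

Step 1 — Resonance: ω₀ = 1/√(LC) = 1/√(0.001·4.7e-06) = 1.459e+04 rad/s.
Step 2 — f₀ = ω₀/(2π) = 2322 Hz.
Step 3 — Series Q: Q = ω₀L/R = 1.459e+04·0.001/627 = 0.02326.
Step 4 — Bandwidth: Δω = ω₀/Q = 6.27e+05 rad/s; BW = Δω/(2π) = 9.979e+04 Hz.

(a) f₀ = 2322 Hz  (b) Q = 0.02326  (c) BW = 9.979e+04 Hz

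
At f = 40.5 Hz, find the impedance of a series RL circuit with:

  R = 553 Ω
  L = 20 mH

Step 1 — Angular frequency: ω = 2π·f = 2π·40.5 = 254.5 rad/s.
Step 2 — Component impedances:
  R: Z = R = 553 Ω
  L: Z = jωL = j·254.5·0.02 = 0 + j5.089 Ω
Step 3 — Series combination: Z_total = R + L = 553 + j5.089 Ω = 553∠0.5° Ω.

Z = 553 + j5.089 Ω = 553∠0.5° Ω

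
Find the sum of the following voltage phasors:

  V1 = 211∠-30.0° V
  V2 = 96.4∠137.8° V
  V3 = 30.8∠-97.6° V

Step 1 — Convert each phasor to rectangular form:
  V1 = 211·(cos(-30.0°) + j·sin(-30.0°)) = 182.7 - j105.5 V
  V2 = 96.4·(cos(137.8°) + j·sin(137.8°)) = -71.41 + j64.75 V
  V3 = 30.8·(cos(-97.6°) + j·sin(-97.6°)) = -4.073 - j30.53 V
Step 2 — Sum components: V_total = 107.2 - j71.28 V.
Step 3 — Convert to polar: |V_total| = 128.8 V, ∠V_total = -33.6°.

V_total = 128.8∠-33.6° V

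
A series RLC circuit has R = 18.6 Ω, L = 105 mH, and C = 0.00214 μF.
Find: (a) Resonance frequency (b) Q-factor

Step 1 — Resonance condition Im(Z)=0 gives ω₀ = 1/√(LC).
Step 2 — ω₀ = 1/√(0.105·2.14e-09) = 6.671e+04 rad/s.
Step 3 — f₀ = ω₀/(2π) = 1.062e+04 Hz.
Step 4 — Series Q: Q = ω₀L/R = 6.671e+04·0.105/18.6 = 376.6.

(a) f₀ = 1.062e+04 Hz  (b) Q = 376.6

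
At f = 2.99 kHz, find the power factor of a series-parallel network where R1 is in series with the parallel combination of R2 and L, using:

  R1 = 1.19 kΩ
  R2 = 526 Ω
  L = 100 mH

Step 1 — Angular frequency: ω = 2π·f = 2π·2990 = 1.879e+04 rad/s.
Step 2 — Component impedances:
  R1: Z = R = 1190 Ω
  R2: Z = R = 526 Ω
  L: Z = jωL = j·1.879e+04·0.1 = 0 + j1879 Ω
Step 3 — Parallel branch: R2 || L = 1/(1/R2 + 1/L) = 487.8 + j136.6 Ω.
Step 4 — Series with R1: Z_total = R1 + (R2 || L) = 1678 + j136.6 Ω = 1683∠4.7° Ω.
Step 5 — Power factor: PF = cos(φ) = Re(Z)/|Z| = 1677.8/1683.3 = 0.9967.
Step 6 — Type: Im(Z) = 136.6 ⇒ lagging (phase φ = 4.7°).

PF = 0.9967 (lagging, φ = 4.7°)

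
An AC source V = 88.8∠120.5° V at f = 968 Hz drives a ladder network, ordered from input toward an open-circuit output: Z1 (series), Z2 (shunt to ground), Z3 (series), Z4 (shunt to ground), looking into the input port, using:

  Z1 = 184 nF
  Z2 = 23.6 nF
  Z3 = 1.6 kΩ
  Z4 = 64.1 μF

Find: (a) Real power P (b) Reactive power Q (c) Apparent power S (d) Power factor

Step 1 — Angular frequency: ω = 2π·f = 2π·968 = 6082 rad/s.
Step 2 — Component impedances:
  Z1: Z = 1/(jωC) = -j/(ω·C) = 0 - j893.6 Ω
  Z2: Z = 1/(jωC) = -j/(ω·C) = 0 - j6967 Ω
  Z3: Z = R = 1600 Ω
  Z4: Z = 1/(jωC) = -j/(ω·C) = 0 - j2.565 Ω
Step 3 — Ladder network (open output): work backward from the far end, alternating series and parallel combinations. Z_in = 1519 - j1245 Ω = 1964∠-39.3° Ω.
Step 4 — Source phasor: V = 88.8∠120.5° V = -45.07 + j76.51 V.
Step 5 — Current: I = V / Z = -0.04245 + j0.01559 A = 0.04522∠159.8° A.
Step 6 — Complex power: S = V·I* = 3.106 - j2.545 VA.
Step 7 — Real power: P = Re(S) = 3.106 W.
Step 8 — Reactive power: Q = Im(S) = -2.545 VAR.
Step 9 — Apparent power: |S| = 4.016 VA.
Step 10 — Power factor: PF = P/|S| = 0.7734 (leading).

(a) P = 3.106 W  (b) Q = -2.545 VAR  (c) S = 4.016 VA  (d) PF = 0.7734 (leading)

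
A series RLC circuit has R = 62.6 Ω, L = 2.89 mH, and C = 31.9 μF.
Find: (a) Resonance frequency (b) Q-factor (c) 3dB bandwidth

Step 1 — Resonance: ω₀ = 1/√(LC) = 1/√(0.00289·3.19e-05) = 3293 rad/s.
Step 2 — f₀ = ω₀/(2π) = 524.2 Hz.
Step 3 — Series Q: Q = ω₀L/R = 3293·0.00289/62.6 = 0.152.
Step 4 — Bandwidth: Δω = ω₀/Q = 2.166e+04 rad/s; BW = Δω/(2π) = 3447 Hz.

(a) f₀ = 524.2 Hz  (b) Q = 0.152  (c) BW = 3447 Hz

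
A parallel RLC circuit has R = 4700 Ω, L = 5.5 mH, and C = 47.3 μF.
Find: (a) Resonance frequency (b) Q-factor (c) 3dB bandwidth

Step 1 — Resonance: ω₀ = 1/√(LC) = 1/√(0.0055·4.73e-05) = 1961 rad/s.
Step 2 — f₀ = ω₀/(2π) = 312 Hz.
Step 3 — Parallel Q: Q = R/(ω₀L) = 4700/(1961·0.0055) = 435.9.
Step 4 — Bandwidth: Δω = ω₀/Q = 4.498 rad/s; BW = Δω/(2π) = 0.7159 Hz.

(a) f₀ = 312 Hz  (b) Q = 435.9  (c) BW = 0.7159 Hz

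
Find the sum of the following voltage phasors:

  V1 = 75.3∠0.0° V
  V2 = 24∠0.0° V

Step 1 — Convert each phasor to rectangular form:
  V1 = 75.3·(cos(0.0°) + j·sin(0.0°)) = 75.3 V
  V2 = 24·(cos(0.0°) + j·sin(0.0°)) = 24 V
Step 2 — Sum components: V_total = 99.3 V.
Step 3 — Convert to polar: |V_total| = 99.3 V, ∠V_total = 0.0°.

V_total = 99.3∠0.0° V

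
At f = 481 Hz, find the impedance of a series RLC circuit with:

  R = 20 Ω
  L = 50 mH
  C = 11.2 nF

Step 1 — Angular frequency: ω = 2π·f = 2π·481 = 3022 rad/s.
Step 2 — Component impedances:
  R: Z = R = 20 Ω
  L: Z = jωL = j·3022·0.05 = 0 + j151.1 Ω
  C: Z = 1/(jωC) = -j/(ω·C) = 0 - j2.954e+04 Ω
Step 3 — Series combination: Z_total = R + L + C = 20 - j2.939e+04 Ω = 2.939e+04∠-90.0° Ω.

Z = 20 - j2.939e+04 Ω = 2.939e+04∠-90.0° Ω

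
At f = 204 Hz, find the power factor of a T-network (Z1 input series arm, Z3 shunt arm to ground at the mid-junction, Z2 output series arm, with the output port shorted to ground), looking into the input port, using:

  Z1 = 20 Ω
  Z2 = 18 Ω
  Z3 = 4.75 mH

Step 1 — Angular frequency: ω = 2π·f = 2π·204 = 1282 rad/s.
Step 2 — Component impedances:
  Z1: Z = R = 20 Ω
  Z2: Z = R = 18 Ω
  Z3: Z = jωL = j·1282·0.00475 = 0 + j6.088 Ω
Step 3 — With the output port shorted to ground, the output series arm Z2 runs from the junction to ground; the shunt arm Z3 also runs from the junction to ground. They appear in parallel: Z3 || Z2 = 1.848 + j5.463 Ω.
Step 4 — Series with input arm Z1: Z_in = Z1 + (Z3 || Z2) = 21.85 + j5.463 Ω = 22.52∠14.0° Ω.
Step 5 — Power factor: PF = cos(φ) = Re(Z)/|Z| = 21.848/22.521 = 0.9701.
Step 6 — Type: Im(Z) = 5.463 ⇒ lagging (phase φ = 14.0°).

PF = 0.9701 (lagging, φ = 14.0°)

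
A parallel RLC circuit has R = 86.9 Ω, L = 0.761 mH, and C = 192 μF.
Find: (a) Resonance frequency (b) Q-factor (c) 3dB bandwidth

Step 1 — Resonance: ω₀ = 1/√(LC) = 1/√(0.000761·0.000192) = 2616 rad/s.
Step 2 — f₀ = ω₀/(2π) = 416.4 Hz.
Step 3 — Parallel Q: Q = R/(ω₀L) = 86.9/(2616·0.000761) = 43.65.
Step 4 — Bandwidth: Δω = ω₀/Q = 59.93 rad/s; BW = Δω/(2π) = 9.539 Hz.

(a) f₀ = 416.4 Hz  (b) Q = 43.65  (c) BW = 9.539 Hz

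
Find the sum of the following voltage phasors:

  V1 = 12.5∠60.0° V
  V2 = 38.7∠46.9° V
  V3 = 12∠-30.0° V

Step 1 — Convert each phasor to rectangular form:
  V1 = 12.5·(cos(60.0°) + j·sin(60.0°)) = 6.25 + j10.83 V
  V2 = 38.7·(cos(46.9°) + j·sin(46.9°)) = 26.44 + j28.26 V
  V3 = 12·(cos(-30.0°) + j·sin(-30.0°)) = 10.39 - j6 V
Step 2 — Sum components: V_total = 43.08 + j33.08 V.
Step 3 — Convert to polar: |V_total| = 54.32 V, ∠V_total = 37.5°.

V_total = 54.32∠37.5° V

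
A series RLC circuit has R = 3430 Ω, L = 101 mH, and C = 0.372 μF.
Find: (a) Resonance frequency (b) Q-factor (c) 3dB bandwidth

Step 1 — Resonance condition Im(Z)=0 gives ω₀ = 1/√(LC).
Step 2 — ω₀ = 1/√(0.101·3.72e-07) = 5159 rad/s.
Step 3 — f₀ = ω₀/(2π) = 821.1 Hz.
Step 4 — Series Q: Q = ω₀L/R = 5159·0.101/3430 = 0.1519.
Step 5 — 3dB bandwidth: Δω = ω₀/Q = 3.396e+04 rad/s; BW = Δω/(2π) = 5405 Hz.

(a) f₀ = 821.1 Hz  (b) Q = 0.1519  (c) BW = 5405 Hz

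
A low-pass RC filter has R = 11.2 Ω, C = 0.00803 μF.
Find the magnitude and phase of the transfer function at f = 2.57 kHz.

Step 1 — Angular frequency: ω = 2π·2570 = 1.615e+04 rad/s.
Step 2 — Transfer function: H(jω) = 1/(1 + jωRC).
Step 3 — Denominator: 1 + jωRC = 1 + j·1.615e+04·11.2·8.03e-09 = 1 + j0.001452.
Step 4 — H = 1 - j0.001452.
Step 5 — Magnitude: |H| = 1 (-0.0 dB); phase: φ = -0.1°.

|H| = 1 (-0.0 dB), φ = -0.1°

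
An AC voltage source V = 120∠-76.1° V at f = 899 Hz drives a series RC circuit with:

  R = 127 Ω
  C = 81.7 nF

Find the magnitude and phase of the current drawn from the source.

Step 1 — Angular frequency: ω = 2π·f = 2π·899 = 5649 rad/s.
Step 2 — Component impedances:
  R: Z = R = 127 Ω
  C: Z = 1/(jωC) = -j/(ω·C) = 0 - j2167 Ω
Step 3 — Series combination: Z_total = R + C = 127 - j2167 Ω = 2171∠-86.6° Ω.
Step 4 — Source phasor: V = 120∠-76.1° V = 28.83 - j116.5 V.
Step 5 — Ohm's law: I = V / Z_total = (28.83 - j116.5) / (127 - j2167) = 0.05435 + j0.01012 A.
Step 6 — Convert to polar: |I| = 0.05528 A, ∠I = 10.5°.

I = 0.05528∠10.5° A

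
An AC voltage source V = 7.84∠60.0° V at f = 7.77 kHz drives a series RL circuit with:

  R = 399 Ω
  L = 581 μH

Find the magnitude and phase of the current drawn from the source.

Step 1 — Angular frequency: ω = 2π·f = 2π·7770 = 4.882e+04 rad/s.
Step 2 — Component impedances:
  R: Z = R = 399 Ω
  L: Z = jωL = j·4.882e+04·0.000581 = 0 + j28.36 Ω
Step 3 — Series combination: Z_total = R + L = 399 + j28.36 Ω = 400∠4.1° Ω.
Step 4 — Source phasor: V = 7.84∠60.0° V = 3.92 + j6.79 V.
Step 5 — Ohm's law: I = V / Z_total = (3.92 + j6.79) / (399 + j28.36) = 0.01098 + j0.01624 A.
Step 6 — Convert to polar: |I| = 0.0196 A, ∠I = 55.9°.

I = 0.0196∠55.9° A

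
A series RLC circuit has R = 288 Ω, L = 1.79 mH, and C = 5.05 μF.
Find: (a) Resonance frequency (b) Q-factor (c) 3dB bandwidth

Step 1 — Resonance: ω₀ = 1/√(LC) = 1/√(0.00179·5.05e-06) = 1.052e+04 rad/s.
Step 2 — f₀ = ω₀/(2π) = 1674 Hz.
Step 3 — Series Q: Q = ω₀L/R = 1.052e+04·0.00179/288 = 0.06537.
Step 4 — Bandwidth: Δω = ω₀/Q = 1.609e+05 rad/s; BW = Δω/(2π) = 2.561e+04 Hz.

(a) f₀ = 1674 Hz  (b) Q = 0.06537  (c) BW = 2.561e+04 Hz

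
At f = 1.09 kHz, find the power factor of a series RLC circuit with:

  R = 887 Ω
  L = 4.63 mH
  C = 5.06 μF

Step 1 — Angular frequency: ω = 2π·f = 2π·1090 = 6849 rad/s.
Step 2 — Component impedances:
  R: Z = R = 887 Ω
  L: Z = jωL = j·6849·0.00463 = 0 + j31.71 Ω
  C: Z = 1/(jωC) = -j/(ω·C) = 0 - j28.86 Ω
Step 3 — Series combination: Z_total = R + L + C = 887 + j2.853 Ω = 887∠0.2° Ω.
Step 4 — Power factor: PF = cos(φ) = Re(Z)/|Z| = 887/887 = 1.
Step 5 — Type: Im(Z) = 2.853 ⇒ lagging (phase φ = 0.2°).

PF = 1 (lagging, φ = 0.2°)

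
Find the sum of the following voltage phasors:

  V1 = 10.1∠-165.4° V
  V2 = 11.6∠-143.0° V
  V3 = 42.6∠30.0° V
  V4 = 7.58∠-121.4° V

Step 1 — Convert each phasor to rectangular form:
  V1 = 10.1·(cos(-165.4°) + j·sin(-165.4°)) = -9.774 - j2.546 V
  V2 = 11.6·(cos(-143.0°) + j·sin(-143.0°)) = -9.264 - j6.981 V
  V3 = 42.6·(cos(30.0°) + j·sin(30.0°)) = 36.89 + j21.3 V
  V4 = 7.58·(cos(-121.4°) + j·sin(-121.4°)) = -3.949 - j6.47 V
Step 2 — Sum components: V_total = 13.91 + j5.303 V.
Step 3 — Convert to polar: |V_total| = 14.88 V, ∠V_total = 20.9°.

V_total = 14.88∠20.9° V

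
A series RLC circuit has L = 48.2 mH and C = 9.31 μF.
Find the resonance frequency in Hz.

Step 1 — Resonance condition Im(Z)=0 gives ω₀ = 1/√(LC).
Step 2 — ω₀ = 1/√(0.0482·9.31e-06) = 1493 rad/s.
Step 3 — f₀ = ω₀/(2π) = 237.6 Hz.

f₀ = 237.6 Hz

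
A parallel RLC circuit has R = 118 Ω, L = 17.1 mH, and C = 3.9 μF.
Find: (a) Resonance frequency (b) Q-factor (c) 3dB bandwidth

Step 1 — Resonance: ω₀ = 1/√(LC) = 1/√(0.0171·3.9e-06) = 3872 rad/s.
Step 2 — f₀ = ω₀/(2π) = 616.3 Hz.
Step 3 — Parallel Q: Q = R/(ω₀L) = 118/(3872·0.0171) = 1.782.
Step 4 — Bandwidth: Δω = ω₀/Q = 2173 rad/s; BW = Δω/(2π) = 345.8 Hz.

(a) f₀ = 616.3 Hz  (b) Q = 1.782  (c) BW = 345.8 Hz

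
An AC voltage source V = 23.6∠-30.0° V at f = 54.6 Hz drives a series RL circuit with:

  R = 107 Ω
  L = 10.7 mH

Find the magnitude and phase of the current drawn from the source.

Step 1 — Angular frequency: ω = 2π·f = 2π·54.6 = 343.1 rad/s.
Step 2 — Component impedances:
  R: Z = R = 107 Ω
  L: Z = jωL = j·343.1·0.0107 = 0 + j3.671 Ω
Step 3 — Series combination: Z_total = R + L = 107 + j3.671 Ω = 107.1∠2.0° Ω.
Step 4 — Source phasor: V = 23.6∠-30.0° V = 20.44 - j11.8 V.
Step 5 — Ohm's law: I = V / Z_total = (20.44 - j11.8) / (107 + j3.671) = 0.187 - j0.1167 A.
Step 6 — Convert to polar: |I| = 0.2204 A, ∠I = -32.0°.

I = 0.2204∠-32.0° A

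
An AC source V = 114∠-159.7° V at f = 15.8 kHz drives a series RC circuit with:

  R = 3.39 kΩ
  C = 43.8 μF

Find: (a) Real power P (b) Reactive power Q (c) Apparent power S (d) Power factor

Step 1 — Angular frequency: ω = 2π·f = 2π·1.58e+04 = 9.927e+04 rad/s.
Step 2 — Component impedances:
  R: Z = R = 3390 Ω
  C: Z = 1/(jωC) = -j/(ω·C) = 0 - j0.23 Ω
Step 3 — Series combination: Z_total = R + C = 3390 - j0.23 Ω = 3390∠-0.0° Ω.
Step 4 — Source phasor: V = 114∠-159.7° V = -106.9 - j39.55 V.
Step 5 — Current: I = V / Z = -0.03154 - j0.01167 A = 0.03363∠-159.7° A.
Step 6 — Complex power: S = V·I* = 3.834 - j0.0002601 VA.
Step 7 — Real power: P = Re(S) = 3.834 W.
Step 8 — Reactive power: Q = Im(S) = -0.0002601 VAR.
Step 9 — Apparent power: |S| = 3.834 VA.
Step 10 — Power factor: PF = P/|S| = 1 (leading).

(a) P = 3.834 W  (b) Q = -0.0002601 VAR  (c) S = 3.834 VA  (d) PF = 1 (leading)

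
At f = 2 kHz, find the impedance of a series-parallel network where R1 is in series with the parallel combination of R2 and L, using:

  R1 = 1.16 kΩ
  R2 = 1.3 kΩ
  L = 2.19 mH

Step 1 — Angular frequency: ω = 2π·f = 2π·2000 = 1.257e+04 rad/s.
Step 2 — Component impedances:
  R1: Z = R = 1160 Ω
  R2: Z = R = 1300 Ω
  L: Z = jωL = j·1.257e+04·0.00219 = 0 + j27.52 Ω
Step 3 — Parallel branch: R2 || L = 1/(1/R2 + 1/L) = 0.5823 + j27.51 Ω.
Step 4 — Series with R1: Z_total = R1 + (R2 || L) = 1161 + j27.51 Ω = 1161∠1.4° Ω.

Z = 1161 + j27.51 Ω = 1161∠1.4° Ω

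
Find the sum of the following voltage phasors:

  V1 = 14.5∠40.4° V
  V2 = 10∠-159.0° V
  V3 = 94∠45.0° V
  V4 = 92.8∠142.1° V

Step 1 — Convert each phasor to rectangular form:
  V1 = 14.5·(cos(40.4°) + j·sin(40.4°)) = 11.04 + j9.398 V
  V2 = 10·(cos(-159.0°) + j·sin(-159.0°)) = -9.336 - j3.584 V
  V3 = 94·(cos(45.0°) + j·sin(45.0°)) = 66.47 + j66.47 V
  V4 = 92.8·(cos(142.1°) + j·sin(142.1°)) = -73.23 + j57.01 V
Step 2 — Sum components: V_total = -5.052 + j129.3 V.
Step 3 — Convert to polar: |V_total| = 129.4 V, ∠V_total = 92.2°.

V_total = 129.4∠92.2° V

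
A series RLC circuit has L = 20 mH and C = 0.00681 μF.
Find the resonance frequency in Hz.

Step 1 — Resonance condition Im(Z)=0 gives ω₀ = 1/√(LC).
Step 2 — ω₀ = 1/√(0.02·6.81e-09) = 8.569e+04 rad/s.
Step 3 — f₀ = ω₀/(2π) = 1.364e+04 Hz.

f₀ = 1.364e+04 Hz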